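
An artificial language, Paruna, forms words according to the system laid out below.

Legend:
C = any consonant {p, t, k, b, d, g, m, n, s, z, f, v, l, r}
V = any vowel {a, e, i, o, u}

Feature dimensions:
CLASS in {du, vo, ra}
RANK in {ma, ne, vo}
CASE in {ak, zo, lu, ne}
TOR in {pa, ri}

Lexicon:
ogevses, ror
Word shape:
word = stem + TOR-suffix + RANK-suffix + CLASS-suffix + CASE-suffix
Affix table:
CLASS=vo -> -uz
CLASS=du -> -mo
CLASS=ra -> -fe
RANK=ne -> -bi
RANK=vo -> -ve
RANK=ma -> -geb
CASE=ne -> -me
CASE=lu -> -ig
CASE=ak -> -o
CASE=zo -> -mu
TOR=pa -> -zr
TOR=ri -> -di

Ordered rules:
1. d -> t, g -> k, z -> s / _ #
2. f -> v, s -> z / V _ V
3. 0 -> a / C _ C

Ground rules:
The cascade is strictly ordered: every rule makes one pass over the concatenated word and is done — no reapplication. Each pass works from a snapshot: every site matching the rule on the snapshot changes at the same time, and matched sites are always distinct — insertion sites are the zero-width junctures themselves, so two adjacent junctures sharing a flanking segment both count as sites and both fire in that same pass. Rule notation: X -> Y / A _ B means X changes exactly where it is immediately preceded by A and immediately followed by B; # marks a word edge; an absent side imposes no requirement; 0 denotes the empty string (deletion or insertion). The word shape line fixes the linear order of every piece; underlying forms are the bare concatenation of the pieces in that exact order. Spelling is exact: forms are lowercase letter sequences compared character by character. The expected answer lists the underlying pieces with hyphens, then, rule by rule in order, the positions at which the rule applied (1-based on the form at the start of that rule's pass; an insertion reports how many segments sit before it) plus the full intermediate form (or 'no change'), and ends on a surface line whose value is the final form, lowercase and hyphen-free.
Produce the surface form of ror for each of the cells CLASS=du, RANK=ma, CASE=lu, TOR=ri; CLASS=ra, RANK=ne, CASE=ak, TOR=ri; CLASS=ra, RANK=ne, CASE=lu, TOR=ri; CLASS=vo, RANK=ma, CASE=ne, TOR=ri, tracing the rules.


cell CLASS=du, RANK=ma, CASE=lu, TOR=ri:
underlying: ror-di-geb-mo-ig
1. d -> t, g -> k, z -> s / _ #: fires at position(s) 12: rordigebmoik
2. f -> v, s -> z / V _ V: no change
3. 0 -> a / C _ C: inserts after position(s) 3, 8: roradigebamoik
surface: roradigebamoik

cell CLASS=ra, RANK=ne, CASE=ak, TOR=ri:
underlying: ror-di-bi-fe-o
1. d -> t, g -> k, z -> s / _ #: no change
2. f -> v, s -> z / V _ V: fires at position(s) 8: rordibiveo
3. 0 -> a / C _ C: inserts after position(s) 3: roradibiveo
surface: roradibiveo

cell CLASS=ra, RANK=ne, CASE=lu, TOR=ri:
underlying: ror-di-bi-fe-ig
1. d -> t, g -> k, z -> s / _ #: fires at position(s) 11: rordibifeik
2. f -> v, s -> z / V _ V: fires at position(s) 8: rordibiveik
3. 0 -> a / C _ C: inserts after position(s) 3: roradibiveik
surface: roradibiveik

cell CLASS=vo, RANK=ma, CASE=ne, TOR=ri:
underlying: ror-di-geb-uz-me
1. d -> t, g -> k, z -> s / _ #: no change
2. f -> v, s -> z / V _ V: no change
3. 0 -> a / C _ C: inserts after position(s) 3, 10: roradigebuzame
surface: roradigebuzame


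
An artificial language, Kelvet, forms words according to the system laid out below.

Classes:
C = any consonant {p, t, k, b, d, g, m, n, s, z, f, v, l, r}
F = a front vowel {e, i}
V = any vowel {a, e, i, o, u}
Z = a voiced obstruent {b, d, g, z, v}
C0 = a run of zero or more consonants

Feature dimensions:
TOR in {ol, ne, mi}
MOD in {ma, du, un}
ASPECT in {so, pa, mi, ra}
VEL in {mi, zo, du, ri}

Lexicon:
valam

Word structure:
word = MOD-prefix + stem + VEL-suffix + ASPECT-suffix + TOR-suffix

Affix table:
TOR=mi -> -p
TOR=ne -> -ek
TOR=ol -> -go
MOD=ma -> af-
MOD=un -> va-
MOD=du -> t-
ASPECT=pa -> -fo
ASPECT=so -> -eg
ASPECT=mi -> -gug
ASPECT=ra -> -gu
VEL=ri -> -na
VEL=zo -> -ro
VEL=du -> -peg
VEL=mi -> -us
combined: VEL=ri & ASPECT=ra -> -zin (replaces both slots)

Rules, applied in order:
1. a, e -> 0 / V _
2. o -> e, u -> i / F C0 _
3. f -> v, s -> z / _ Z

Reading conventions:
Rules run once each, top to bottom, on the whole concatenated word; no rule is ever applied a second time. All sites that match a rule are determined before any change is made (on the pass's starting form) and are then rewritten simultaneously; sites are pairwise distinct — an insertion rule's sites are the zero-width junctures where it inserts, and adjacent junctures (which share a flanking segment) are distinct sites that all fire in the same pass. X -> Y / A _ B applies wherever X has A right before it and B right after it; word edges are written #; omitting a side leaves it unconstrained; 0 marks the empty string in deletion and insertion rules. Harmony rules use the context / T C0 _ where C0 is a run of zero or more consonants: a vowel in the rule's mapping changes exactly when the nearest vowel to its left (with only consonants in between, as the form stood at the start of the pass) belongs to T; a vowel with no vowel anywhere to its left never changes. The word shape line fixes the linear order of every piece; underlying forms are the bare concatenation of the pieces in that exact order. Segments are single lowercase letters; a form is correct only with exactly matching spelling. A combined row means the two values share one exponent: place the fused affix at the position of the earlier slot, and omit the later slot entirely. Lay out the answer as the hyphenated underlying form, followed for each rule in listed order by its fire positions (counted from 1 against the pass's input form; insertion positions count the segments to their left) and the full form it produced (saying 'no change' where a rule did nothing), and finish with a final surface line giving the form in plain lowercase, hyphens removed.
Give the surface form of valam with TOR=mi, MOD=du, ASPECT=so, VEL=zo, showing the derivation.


underlying: t-valam-ro-eg-p
1. a, e -> 0 / V _: fires at position(s) 9: tvalamrogp
2. o -> e, u -> i / F C0 _: no change
3. f -> v, s -> z / _ Z: no change
surface: tvalamrogp


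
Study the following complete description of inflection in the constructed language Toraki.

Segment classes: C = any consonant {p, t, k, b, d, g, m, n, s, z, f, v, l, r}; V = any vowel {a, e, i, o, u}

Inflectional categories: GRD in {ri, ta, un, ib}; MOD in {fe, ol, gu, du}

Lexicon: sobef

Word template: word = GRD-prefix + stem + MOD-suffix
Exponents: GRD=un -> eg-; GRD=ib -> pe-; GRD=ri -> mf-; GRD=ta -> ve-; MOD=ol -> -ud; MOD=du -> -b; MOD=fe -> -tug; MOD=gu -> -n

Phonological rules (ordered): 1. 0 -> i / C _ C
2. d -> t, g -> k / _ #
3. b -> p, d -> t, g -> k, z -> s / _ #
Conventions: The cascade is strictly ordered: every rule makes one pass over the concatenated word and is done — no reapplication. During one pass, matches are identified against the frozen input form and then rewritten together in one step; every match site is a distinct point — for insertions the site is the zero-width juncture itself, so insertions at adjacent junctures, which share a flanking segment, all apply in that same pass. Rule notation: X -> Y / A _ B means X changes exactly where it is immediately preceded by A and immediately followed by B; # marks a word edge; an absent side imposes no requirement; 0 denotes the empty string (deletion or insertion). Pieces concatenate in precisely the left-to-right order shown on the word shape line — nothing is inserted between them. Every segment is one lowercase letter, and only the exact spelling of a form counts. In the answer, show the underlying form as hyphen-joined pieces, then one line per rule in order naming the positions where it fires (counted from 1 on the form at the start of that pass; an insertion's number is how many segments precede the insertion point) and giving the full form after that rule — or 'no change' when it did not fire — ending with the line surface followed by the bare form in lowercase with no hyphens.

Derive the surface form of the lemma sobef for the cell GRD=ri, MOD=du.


underlying: mf-sobef-b
1. 0 -> i / C _ C: inserts after position(s) 1, 2, 7: mifisobefib
2. d -> t, g -> k / _ #: no change
3. b -> p, d -> t, g -> k, z -> s / _ #: fires at position(s) 11: mifisobefip
surface: mifisobefip


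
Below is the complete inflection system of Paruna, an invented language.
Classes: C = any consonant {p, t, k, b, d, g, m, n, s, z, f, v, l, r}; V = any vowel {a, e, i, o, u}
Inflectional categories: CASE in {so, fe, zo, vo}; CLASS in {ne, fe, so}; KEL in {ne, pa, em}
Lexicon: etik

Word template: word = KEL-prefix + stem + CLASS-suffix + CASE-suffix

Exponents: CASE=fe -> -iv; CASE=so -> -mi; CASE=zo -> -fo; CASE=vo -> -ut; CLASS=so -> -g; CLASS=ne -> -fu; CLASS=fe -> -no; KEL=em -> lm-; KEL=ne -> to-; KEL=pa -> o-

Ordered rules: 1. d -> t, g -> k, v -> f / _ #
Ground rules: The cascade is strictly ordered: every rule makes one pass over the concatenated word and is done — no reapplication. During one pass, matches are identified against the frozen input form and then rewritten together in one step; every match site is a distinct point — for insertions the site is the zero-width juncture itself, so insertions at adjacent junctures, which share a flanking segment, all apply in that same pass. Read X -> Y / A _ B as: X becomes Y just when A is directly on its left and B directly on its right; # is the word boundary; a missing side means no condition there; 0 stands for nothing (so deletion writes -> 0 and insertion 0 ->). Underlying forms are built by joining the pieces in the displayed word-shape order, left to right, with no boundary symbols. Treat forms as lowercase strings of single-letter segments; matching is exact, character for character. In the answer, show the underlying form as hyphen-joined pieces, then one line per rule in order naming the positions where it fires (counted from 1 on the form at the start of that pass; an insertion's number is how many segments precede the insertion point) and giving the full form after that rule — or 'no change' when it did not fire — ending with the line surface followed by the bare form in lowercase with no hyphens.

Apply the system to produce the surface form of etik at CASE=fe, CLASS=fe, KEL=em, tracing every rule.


underlying: lm-etik-no-iv
1. d -> t, g -> k, v -> f / _ #: fires at position(s) 10: lmetiknoif
surface: lmetiknoif


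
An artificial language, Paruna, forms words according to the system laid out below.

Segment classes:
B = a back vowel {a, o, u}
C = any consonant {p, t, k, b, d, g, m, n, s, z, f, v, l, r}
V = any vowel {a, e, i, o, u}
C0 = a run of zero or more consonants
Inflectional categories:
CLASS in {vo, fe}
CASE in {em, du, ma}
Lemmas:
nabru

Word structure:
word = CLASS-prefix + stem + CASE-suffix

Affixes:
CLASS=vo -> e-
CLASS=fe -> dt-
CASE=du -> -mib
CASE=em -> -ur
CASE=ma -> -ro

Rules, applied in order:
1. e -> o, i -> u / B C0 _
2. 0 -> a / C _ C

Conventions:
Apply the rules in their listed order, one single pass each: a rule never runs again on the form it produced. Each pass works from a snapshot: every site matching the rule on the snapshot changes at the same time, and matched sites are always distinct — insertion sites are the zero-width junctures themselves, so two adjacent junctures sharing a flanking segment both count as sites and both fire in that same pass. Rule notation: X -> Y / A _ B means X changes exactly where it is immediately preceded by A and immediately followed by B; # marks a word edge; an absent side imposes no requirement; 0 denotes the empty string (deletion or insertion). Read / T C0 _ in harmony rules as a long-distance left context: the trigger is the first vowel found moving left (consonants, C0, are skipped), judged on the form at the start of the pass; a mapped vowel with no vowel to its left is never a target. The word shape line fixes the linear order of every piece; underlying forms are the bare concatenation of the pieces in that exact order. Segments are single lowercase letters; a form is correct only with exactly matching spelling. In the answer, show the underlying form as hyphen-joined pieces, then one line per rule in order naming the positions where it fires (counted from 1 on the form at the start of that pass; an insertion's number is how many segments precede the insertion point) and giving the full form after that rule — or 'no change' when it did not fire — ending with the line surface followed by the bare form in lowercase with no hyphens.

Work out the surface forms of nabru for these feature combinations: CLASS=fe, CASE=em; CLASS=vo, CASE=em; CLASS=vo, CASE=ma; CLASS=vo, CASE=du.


cell CLASS=fe, CASE=em:
underlying: dt-nabru-ur
1. e -> o, i -> u / B C0 _: no change
2. 0 -> a / C _ C: inserts after position(s) 1, 2, 5: datanabaruur
surface: datanabaruur

cell CLASS=vo, CASE=em:
underlying: e-nabru-ur
1. e -> o, i -> u / B C0 _: no change
2. 0 -> a / C _ C: inserts after position(s) 4: enabaruur
surface: enabaruur

cell CLASS=vo, CASE=ma:
underlying: e-nabru-ro
1. e -> o, i -> u / B C0 _: no change
2. 0 -> a / C _ C: inserts after position(s) 4: enabaruro
surface: enabaruro

cell CLASS=vo, CASE=du:
underlying: e-nabru-mib
1. e -> o, i -> u / B C0 _: fires at position(s) 8: enabrumub
2. 0 -> a / C _ C: inserts after position(s) 4: enabarumub
surface: enabarumub


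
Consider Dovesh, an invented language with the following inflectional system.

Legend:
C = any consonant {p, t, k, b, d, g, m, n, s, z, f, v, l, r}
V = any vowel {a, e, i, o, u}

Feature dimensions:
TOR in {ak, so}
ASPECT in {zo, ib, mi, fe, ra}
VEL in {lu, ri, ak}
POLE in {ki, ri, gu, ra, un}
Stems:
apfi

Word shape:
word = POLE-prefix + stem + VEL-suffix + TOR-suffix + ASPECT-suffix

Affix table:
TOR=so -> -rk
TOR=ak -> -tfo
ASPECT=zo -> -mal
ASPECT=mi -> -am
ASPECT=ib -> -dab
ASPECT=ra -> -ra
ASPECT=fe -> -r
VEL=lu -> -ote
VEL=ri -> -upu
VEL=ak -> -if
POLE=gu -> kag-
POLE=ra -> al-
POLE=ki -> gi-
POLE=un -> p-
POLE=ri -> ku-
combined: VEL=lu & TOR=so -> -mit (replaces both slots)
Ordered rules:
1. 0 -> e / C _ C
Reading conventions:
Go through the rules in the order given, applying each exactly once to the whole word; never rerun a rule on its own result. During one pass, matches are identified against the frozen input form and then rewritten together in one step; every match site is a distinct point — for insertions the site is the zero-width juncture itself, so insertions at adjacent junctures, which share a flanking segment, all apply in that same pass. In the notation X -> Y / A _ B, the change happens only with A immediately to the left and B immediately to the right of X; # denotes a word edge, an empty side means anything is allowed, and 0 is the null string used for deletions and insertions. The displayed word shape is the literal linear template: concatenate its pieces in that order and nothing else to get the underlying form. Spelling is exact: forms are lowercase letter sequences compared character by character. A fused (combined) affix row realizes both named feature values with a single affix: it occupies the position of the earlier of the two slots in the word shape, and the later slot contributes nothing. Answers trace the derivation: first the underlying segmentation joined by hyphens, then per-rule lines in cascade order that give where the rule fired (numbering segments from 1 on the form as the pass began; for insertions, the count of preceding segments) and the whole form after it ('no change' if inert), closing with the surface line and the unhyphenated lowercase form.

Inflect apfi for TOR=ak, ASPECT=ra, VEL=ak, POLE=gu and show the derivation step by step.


underlying: kag-apfi-if-tfo-ra
1. 0 -> e / C _ C: inserts after position(s) 5, 9, 10: kagapefiifetefora
surface: kagapefiifetefora


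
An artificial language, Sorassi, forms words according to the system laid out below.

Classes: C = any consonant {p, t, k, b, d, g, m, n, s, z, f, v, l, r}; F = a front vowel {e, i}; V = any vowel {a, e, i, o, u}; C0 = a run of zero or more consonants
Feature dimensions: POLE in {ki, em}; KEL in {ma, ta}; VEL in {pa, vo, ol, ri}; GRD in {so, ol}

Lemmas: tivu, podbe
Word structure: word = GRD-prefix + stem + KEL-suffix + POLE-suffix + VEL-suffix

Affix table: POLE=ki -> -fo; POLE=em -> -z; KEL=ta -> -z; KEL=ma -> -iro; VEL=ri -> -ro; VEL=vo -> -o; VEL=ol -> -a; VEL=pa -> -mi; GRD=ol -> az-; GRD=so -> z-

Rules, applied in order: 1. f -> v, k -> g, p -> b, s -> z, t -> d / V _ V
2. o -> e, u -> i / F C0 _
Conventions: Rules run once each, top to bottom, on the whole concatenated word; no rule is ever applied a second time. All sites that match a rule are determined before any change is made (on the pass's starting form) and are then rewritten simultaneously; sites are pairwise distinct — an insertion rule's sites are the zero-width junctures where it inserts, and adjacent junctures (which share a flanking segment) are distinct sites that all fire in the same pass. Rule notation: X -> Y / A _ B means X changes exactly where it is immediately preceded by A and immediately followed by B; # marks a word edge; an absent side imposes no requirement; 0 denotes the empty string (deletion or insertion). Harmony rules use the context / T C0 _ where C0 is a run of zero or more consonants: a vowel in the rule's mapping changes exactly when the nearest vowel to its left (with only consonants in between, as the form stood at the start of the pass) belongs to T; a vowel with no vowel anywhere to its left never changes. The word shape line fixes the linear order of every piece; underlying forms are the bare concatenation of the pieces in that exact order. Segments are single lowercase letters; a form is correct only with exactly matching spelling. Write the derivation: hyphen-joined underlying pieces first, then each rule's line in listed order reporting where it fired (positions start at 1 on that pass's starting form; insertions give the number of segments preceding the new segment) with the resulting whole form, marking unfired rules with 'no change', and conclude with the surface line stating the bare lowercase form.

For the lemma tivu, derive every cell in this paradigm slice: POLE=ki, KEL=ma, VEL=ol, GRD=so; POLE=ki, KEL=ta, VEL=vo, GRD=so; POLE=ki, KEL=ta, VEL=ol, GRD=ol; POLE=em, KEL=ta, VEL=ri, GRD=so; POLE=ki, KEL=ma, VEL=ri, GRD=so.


cell POLE=ki, KEL=ma, VEL=ol, GRD=so:
underlying: z-tivu-iro-fo-a
1. f -> v, k -> g, p -> b, s -> z, t -> d / V _ V: fires at position(s) 9: ztivuirovoa
2. o -> e, u -> i / F C0 _: fires at position(s) 5, 8: ztiviirevoa
surface: ztiviirevoa

cell POLE=ki, KEL=ta, VEL=vo, GRD=so:
underlying: z-tivu-z-fo-o
1. f -> v, k -> g, p -> b, s -> z, t -> d / V _ V: no change
2. o -> e, u -> i / F C0 _: fires at position(s) 5: ztivizfoo
surface: ztivizfoo

cell POLE=ki, KEL=ta, VEL=ol, GRD=ol:
underlying: az-tivu-z-fo-a
1. f -> v, k -> g, p -> b, s -> z, t -> d / V _ V: no change
2. o -> e, u -> i / F C0 _: fires at position(s) 6: aztivizfoa
surface: aztivizfoa

cell POLE=em, KEL=ta, VEL=ri, GRD=so:
underlying: z-tivu-z-z-ro
1. f -> v, k -> g, p -> b, s -> z, t -> d / V _ V: no change
2. o -> e, u -> i / F C0 _: fires at position(s) 5: ztivizzro
surface: ztivizzro

cell POLE=ki, KEL=ma, VEL=ri, GRD=so:
underlying: z-tivu-iro-fo-ro
1. f -> v, k -> g, p -> b, s -> z, t -> d / V _ V: fires at position(s) 9: ztivuirovoro
2. o -> e, u -> i / F C0 _: fires at position(s) 5, 8: ztiviirevoro
surface: ztiviirevoro


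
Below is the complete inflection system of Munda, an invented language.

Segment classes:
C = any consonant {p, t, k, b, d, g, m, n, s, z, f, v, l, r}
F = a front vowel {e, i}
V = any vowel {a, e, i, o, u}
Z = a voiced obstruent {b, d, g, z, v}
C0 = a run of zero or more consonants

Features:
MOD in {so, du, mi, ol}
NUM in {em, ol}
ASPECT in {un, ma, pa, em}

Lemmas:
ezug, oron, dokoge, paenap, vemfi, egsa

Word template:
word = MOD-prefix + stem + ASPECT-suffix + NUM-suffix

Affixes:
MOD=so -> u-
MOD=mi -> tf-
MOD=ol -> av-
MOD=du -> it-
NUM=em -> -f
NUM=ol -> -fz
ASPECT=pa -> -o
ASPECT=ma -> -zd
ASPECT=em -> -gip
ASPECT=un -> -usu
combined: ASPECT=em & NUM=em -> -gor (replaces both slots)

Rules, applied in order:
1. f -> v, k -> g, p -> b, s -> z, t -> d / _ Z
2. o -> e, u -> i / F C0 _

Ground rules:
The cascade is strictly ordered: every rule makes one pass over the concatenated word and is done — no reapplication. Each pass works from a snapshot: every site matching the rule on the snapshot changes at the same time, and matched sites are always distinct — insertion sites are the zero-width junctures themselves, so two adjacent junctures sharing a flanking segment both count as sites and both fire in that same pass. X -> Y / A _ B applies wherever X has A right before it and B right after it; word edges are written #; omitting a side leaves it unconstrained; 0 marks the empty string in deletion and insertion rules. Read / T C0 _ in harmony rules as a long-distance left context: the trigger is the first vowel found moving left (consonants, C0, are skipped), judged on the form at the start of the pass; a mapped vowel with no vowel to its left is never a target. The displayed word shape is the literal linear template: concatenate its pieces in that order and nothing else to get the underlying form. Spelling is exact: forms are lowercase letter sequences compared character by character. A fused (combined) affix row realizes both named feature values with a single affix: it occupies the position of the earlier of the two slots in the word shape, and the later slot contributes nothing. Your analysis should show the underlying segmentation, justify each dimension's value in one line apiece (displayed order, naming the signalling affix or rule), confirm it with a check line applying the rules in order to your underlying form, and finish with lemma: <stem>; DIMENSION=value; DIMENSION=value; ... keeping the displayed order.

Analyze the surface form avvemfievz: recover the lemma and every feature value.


underlying: av-vemfi-o-fz
MOD=ol - signalled by the affix av-
NUM=ol - signalled by the affix -fz
ASPECT=pa - signalled by the affix -o
check: avvemfiofz -> avvemfiovz -> avvemfievz
lemma: vemfi; MOD=ol; NUM=ol; ASPECT=pa


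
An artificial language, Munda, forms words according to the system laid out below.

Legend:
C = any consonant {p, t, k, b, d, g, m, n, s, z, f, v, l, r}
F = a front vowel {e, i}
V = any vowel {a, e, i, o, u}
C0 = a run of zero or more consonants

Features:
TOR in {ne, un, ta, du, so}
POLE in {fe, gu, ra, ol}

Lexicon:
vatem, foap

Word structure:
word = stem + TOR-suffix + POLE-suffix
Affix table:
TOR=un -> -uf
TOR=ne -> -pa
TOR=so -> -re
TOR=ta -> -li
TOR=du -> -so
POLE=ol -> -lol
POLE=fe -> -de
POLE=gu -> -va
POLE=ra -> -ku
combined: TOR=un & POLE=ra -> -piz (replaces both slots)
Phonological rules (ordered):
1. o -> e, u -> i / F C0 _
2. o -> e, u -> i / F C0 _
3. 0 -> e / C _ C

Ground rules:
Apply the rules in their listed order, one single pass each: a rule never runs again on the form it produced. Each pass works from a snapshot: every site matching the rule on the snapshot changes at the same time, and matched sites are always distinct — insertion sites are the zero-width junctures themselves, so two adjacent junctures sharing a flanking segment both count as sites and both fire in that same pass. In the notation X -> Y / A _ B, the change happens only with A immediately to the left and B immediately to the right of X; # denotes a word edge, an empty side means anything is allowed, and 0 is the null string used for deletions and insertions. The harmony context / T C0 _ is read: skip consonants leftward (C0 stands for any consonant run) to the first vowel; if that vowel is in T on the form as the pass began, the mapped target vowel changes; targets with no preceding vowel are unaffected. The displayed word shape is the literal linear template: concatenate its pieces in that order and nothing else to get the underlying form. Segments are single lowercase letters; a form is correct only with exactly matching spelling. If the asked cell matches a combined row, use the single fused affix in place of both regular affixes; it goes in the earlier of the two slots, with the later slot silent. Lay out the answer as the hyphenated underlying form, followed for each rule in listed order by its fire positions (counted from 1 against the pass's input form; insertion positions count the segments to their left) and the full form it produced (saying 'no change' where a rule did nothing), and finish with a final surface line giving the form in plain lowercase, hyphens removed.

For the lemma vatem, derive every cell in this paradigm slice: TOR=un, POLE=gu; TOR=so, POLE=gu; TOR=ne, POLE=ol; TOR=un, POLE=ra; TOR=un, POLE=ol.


cell TOR=un, POLE=gu:
underlying: vatem-uf-va
1. o -> e, u -> i / F C0 _: fires at position(s) 6: vatemifva
2. o -> e, u -> i / F C0 _: no change
3. 0 -> e / C _ C: inserts after position(s) 7: vatemifeva
surface: vatemifeva

cell TOR=so, POLE=gu:
underlying: vatem-re-va
1. o -> e, u -> i / F C0 _: no change
2. o -> e, u -> i / F C0 _: no change
3. 0 -> e / C _ C: inserts after position(s) 5: vatemereva
surface: vatemereva

cell TOR=ne, POLE=ol:
underlying: vatem-pa-lol
1. o -> e, u -> i / F C0 _: no change
2. o -> e, u -> i / F C0 _: no change
3. 0 -> e / C _ C: inserts after position(s) 5: vatemepalol
surface: vatemepalol

cell TOR=un, POLE=ra:
underlying: vatem-piz
1. o -> e, u -> i / F C0 _: no change
2. o -> e, u -> i / F C0 _: no change
3. 0 -> e / C _ C: inserts after position(s) 5: vatemepiz
surface: vatemepiz

cell TOR=un, POLE=ol:
underlying: vatem-uf-lol
1. o -> e, u -> i / F C0 _: fires at position(s) 6: vatemiflol
2. o -> e, u -> i / F C0 _: fires at position(s) 9: vatemiflel
3. 0 -> e / C _ C: inserts after position(s) 7: vatemifelel
surface: vatemifelel


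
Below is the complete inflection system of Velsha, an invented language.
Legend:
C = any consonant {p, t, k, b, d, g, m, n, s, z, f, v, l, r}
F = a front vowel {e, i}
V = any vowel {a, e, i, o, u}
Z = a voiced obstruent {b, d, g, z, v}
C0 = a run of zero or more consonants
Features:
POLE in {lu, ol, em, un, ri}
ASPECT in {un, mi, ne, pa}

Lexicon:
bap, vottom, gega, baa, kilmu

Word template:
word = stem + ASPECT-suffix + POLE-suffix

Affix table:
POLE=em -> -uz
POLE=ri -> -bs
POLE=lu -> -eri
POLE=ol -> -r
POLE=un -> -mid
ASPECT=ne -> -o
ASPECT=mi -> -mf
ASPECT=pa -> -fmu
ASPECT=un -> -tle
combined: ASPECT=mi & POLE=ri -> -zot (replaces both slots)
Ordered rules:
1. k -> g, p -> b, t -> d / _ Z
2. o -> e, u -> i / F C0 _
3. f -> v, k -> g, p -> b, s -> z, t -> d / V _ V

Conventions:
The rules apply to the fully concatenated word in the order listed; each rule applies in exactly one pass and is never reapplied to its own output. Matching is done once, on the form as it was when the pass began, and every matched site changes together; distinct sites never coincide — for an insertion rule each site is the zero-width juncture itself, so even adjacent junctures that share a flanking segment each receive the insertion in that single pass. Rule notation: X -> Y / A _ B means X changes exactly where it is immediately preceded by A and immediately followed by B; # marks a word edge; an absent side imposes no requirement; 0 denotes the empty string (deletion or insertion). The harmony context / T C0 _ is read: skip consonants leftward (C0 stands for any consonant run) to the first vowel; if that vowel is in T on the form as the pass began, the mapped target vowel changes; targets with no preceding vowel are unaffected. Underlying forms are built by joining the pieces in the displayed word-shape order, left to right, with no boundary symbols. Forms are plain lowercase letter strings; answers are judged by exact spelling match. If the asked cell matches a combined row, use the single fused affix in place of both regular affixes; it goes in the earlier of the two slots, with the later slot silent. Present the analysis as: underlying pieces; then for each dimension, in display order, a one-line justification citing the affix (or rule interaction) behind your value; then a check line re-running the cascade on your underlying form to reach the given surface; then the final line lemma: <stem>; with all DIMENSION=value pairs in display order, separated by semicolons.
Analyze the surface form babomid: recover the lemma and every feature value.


underlying: bap-o-mid
POLE=un - signalled by the affix -mid
ASPECT=ne - signalled by the affix -o
check: bapomid -> bapomid -> bapomid -> babomid
lemma: bap; POLE=un; ASPECT=ne


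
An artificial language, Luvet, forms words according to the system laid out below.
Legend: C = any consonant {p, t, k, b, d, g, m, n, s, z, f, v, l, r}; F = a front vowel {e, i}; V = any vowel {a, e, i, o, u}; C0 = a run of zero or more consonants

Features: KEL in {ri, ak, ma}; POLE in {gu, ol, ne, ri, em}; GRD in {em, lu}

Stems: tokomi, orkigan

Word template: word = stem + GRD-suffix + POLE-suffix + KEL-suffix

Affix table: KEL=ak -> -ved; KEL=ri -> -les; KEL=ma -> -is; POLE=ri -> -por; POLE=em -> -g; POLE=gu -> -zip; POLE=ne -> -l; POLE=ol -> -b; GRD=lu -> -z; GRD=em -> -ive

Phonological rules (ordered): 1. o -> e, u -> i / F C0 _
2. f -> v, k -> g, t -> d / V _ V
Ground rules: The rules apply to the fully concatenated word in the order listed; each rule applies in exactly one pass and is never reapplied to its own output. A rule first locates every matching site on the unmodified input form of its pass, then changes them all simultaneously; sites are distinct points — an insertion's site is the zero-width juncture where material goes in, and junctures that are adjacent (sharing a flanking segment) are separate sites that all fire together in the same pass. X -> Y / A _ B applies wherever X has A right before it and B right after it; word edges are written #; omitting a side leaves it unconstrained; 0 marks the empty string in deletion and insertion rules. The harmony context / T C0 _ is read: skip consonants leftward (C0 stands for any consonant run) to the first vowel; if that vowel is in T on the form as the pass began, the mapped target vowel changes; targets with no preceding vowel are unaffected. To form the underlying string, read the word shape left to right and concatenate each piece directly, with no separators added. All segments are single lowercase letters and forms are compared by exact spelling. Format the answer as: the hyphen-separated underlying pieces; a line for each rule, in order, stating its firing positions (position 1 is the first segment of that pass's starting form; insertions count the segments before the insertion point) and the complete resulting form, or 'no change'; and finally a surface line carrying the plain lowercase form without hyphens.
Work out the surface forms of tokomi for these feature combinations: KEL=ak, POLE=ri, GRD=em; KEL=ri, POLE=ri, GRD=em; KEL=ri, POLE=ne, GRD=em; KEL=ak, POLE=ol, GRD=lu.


cell KEL=ak, POLE=ri, GRD=em:
underlying: tokomi-ive-por-ved
1. o -> e, u -> i / F C0 _: fires at position(s) 11: tokomiiveperved
2. f -> v, k -> g, t -> d / V _ V: fires at position(s) 3: togomiiveperved
surface: togomiiveperved

cell KEL=ri, POLE=ri, GRD=em:
underlying: tokomi-ive-por-les
1. o -> e, u -> i / F C0 _: fires at position(s) 11: tokomiiveperles
2. f -> v, k -> g, t -> d / V _ V: fires at position(s) 3: togomiiveperles
surface: togomiiveperles

cell KEL=ri, POLE=ne, GRD=em:
underlying: tokomi-ive-l-les
1. o -> e, u -> i / F C0 _: no change
2. f -> v, k -> g, t -> d / V _ V: fires at position(s) 3: togomiivelles
surface: togomiivelles

cell KEL=ak, POLE=ol, GRD=lu:
underlying: tokomi-z-b-ved
1. o -> e, u -> i / F C0 _: no change
2. f -> v, k -> g, t -> d / V _ V: fires at position(s) 3: togomizbved
surface: togomizbved


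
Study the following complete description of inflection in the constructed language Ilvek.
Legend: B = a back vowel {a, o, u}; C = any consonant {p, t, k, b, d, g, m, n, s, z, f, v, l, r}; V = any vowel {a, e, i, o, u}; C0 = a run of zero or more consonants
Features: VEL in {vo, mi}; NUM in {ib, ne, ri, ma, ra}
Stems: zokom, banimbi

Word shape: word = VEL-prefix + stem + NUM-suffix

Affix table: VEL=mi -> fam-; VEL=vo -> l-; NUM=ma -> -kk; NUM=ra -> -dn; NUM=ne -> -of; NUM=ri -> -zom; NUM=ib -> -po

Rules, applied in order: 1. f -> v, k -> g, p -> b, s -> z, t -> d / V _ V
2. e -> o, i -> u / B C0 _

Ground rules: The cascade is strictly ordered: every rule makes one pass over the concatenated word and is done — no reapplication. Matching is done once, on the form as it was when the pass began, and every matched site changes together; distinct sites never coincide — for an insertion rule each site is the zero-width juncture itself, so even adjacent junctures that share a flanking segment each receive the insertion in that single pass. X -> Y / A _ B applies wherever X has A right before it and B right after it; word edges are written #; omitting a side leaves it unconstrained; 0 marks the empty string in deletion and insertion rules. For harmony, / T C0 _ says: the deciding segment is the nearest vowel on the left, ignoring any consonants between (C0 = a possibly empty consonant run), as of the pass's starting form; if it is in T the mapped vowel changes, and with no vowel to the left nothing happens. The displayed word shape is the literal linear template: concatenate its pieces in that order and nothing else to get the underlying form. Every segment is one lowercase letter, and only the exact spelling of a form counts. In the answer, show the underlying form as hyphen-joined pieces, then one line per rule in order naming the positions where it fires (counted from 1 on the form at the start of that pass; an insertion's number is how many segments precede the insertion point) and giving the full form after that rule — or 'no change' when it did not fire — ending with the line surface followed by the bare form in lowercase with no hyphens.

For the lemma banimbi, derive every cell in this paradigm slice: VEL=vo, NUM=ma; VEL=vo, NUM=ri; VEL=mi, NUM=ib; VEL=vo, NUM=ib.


cell VEL=vo, NUM=ma:
underlying: l-banimbi-kk
1. f -> v, k -> g, p -> b, s -> z, t -> d / V _ V: no change
2. e -> o, i -> u / B C0 _: fires at position(s) 5: lbanumbikk
surface: lbanumbikk

cell VEL=vo, NUM=ri:
underlying: l-banimbi-zom
1. f -> v, k -> g, p -> b, s -> z, t -> d / V _ V: no change
2. e -> o, i -> u / B C0 _: fires at position(s) 5: lbanumbizom
surface: lbanumbizom

cell VEL=mi, NUM=ib:
underlying: fam-banimbi-po
1. f -> v, k -> g, p -> b, s -> z, t -> d / V _ V: fires at position(s) 11: fambanimbibo
2. e -> o, i -> u / B C0 _: fires at position(s) 7: fambanumbibo
surface: fambanumbibo

cell VEL=vo, NUM=ib:
underlying: l-banimbi-po
1. f -> v, k -> g, p -> b, s -> z, t -> d / V _ V: fires at position(s) 9: lbanimbibo
2. e -> o, i -> u / B C0 _: fires at position(s) 5: lbanumbibo
surface: lbanumbibo


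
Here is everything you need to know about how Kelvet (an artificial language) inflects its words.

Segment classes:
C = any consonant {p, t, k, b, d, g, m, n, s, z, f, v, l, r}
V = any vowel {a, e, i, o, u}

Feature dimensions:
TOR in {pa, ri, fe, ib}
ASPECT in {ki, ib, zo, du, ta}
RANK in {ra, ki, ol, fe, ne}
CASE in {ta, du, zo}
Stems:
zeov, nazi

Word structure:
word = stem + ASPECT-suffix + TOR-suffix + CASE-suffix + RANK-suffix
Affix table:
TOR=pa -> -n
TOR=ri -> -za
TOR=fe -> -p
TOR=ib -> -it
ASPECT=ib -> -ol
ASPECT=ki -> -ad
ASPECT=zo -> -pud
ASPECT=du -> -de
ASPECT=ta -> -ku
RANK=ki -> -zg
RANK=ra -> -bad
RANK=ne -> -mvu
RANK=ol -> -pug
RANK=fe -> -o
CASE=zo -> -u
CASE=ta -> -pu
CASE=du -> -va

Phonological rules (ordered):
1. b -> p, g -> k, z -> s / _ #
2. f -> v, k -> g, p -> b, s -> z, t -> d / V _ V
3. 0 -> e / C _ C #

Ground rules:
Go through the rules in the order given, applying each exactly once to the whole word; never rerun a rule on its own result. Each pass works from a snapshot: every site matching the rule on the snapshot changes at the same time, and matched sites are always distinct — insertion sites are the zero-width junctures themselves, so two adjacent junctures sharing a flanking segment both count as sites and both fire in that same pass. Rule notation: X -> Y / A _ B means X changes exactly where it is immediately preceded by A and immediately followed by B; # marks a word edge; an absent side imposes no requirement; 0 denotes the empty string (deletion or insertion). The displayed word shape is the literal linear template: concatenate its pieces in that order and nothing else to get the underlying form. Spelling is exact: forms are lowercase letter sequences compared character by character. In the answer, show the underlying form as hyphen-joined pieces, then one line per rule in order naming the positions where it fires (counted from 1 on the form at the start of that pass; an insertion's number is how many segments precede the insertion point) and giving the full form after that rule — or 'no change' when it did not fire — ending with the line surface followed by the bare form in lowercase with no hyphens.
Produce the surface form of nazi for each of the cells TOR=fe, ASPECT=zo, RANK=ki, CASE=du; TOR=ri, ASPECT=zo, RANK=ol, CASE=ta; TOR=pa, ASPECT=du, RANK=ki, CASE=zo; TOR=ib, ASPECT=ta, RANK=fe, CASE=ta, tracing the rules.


cell TOR=fe, ASPECT=zo, RANK=ki, CASE=du:
underlying: nazi-pud-p-va-zg
1. b -> p, g -> k, z -> s / _ #: fires at position(s) 12: nazipudpvazk
2. f -> v, k -> g, p -> b, s -> z, t -> d / V _ V: fires at position(s) 5: nazibudpvazk
3. 0 -> e / C _ C #: inserts after position(s) 11: nazibudpvazek
surface: nazibudpvazek

cell TOR=ri, ASPECT=zo, RANK=ol, CASE=ta:
underlying: nazi-pud-za-pu-pug
1. b -> p, g -> k, z -> s / _ #: fires at position(s) 14: nazipudzapupuk
2. f -> v, k -> g, p -> b, s -> z, t -> d / V _ V: fires at position(s) 5, 10, 12: nazibudzabubuk
3. 0 -> e / C _ C #: no change
surface: nazibudzabubuk

cell TOR=pa, ASPECT=du, RANK=ki, CASE=zo:
underlying: nazi-de-n-u-zg
1. b -> p, g -> k, z -> s / _ #: fires at position(s) 10: nazidenuzk
2. f -> v, k -> g, p -> b, s -> z, t -> d / V _ V: no change
3. 0 -> e / C _ C #: inserts after position(s) 9: nazidenuzek
surface: nazidenuzek

cell TOR=ib, ASPECT=ta, RANK=fe, CASE=ta:
underlying: nazi-ku-it-pu-o
1. b -> p, g -> k, z -> s / _ #: no change
2. f -> v, k -> g, p -> b, s -> z, t -> d / V _ V: fires at position(s) 5: naziguitpuo
3. 0 -> e / C _ C #: no change
surface: naziguitpuo


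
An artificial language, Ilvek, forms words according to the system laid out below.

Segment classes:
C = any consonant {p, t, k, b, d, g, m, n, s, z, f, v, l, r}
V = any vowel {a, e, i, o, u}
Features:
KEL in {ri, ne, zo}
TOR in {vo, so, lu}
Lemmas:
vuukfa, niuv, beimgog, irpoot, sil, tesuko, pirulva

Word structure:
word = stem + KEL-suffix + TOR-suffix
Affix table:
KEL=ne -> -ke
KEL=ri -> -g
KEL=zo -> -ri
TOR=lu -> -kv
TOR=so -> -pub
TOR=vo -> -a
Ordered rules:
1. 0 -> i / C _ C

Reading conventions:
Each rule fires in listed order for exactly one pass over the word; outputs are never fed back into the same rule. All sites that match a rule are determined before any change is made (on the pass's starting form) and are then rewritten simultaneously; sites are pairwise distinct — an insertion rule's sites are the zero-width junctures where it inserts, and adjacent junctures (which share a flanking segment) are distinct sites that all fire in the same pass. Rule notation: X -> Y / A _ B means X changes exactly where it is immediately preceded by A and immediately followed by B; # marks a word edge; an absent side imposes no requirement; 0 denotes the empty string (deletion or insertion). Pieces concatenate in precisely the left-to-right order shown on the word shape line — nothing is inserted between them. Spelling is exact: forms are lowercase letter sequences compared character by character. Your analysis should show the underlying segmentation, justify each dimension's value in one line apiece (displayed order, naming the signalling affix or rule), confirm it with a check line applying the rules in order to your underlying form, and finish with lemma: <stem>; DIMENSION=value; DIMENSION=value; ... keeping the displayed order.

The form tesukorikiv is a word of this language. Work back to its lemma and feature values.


underlying: tesuko-ri-kv
KEL=zo - signalled by the affix -ri
TOR=lu - signalled by the affix -kv
check: tesukorikv -> tesukorikiv
lemma: tesuko; KEL=zo; TOR=lu
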